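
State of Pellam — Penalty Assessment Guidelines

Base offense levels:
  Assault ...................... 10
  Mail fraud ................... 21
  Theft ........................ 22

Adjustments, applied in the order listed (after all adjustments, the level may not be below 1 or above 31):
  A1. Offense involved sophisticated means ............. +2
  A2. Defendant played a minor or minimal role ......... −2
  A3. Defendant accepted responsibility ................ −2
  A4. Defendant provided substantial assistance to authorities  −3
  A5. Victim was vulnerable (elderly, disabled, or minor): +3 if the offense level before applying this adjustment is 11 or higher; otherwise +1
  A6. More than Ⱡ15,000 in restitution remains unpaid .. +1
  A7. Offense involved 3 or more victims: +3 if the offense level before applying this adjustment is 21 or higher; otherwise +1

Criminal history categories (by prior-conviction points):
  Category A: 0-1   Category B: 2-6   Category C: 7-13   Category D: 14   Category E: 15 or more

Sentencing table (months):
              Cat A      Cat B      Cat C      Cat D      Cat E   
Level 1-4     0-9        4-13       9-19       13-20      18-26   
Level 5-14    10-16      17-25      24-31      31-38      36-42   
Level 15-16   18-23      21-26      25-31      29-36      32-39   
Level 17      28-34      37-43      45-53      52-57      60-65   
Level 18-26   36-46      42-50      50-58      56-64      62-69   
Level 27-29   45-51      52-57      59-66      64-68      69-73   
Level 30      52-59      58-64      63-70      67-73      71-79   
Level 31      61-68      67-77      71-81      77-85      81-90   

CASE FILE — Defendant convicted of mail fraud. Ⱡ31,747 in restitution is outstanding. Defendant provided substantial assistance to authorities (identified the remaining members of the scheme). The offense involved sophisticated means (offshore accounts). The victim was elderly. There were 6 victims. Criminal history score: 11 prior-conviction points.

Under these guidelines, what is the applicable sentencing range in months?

59-66 months

Base offense level for mail fraud: 21.
A1 applies: 21 + 2 = 23.
A2 does not apply.
A4 applies: 23 − 3 = 20.
A5 applies (level before this adjustment is 20 ≥ 11, so +3): 20 + 3 = 23.
A6 applies: 23 + 1 = 24.
A7 applies (level before this adjustment is 24 ≥ 21, so +3): 24 + 3 = 27.
Final offense level: 27.
Criminal history: 11 prior points → Category C (7-13).
Level 27 falls in the 27-29 band.
Grid: Level 27-29 × Category C = 59-66 months.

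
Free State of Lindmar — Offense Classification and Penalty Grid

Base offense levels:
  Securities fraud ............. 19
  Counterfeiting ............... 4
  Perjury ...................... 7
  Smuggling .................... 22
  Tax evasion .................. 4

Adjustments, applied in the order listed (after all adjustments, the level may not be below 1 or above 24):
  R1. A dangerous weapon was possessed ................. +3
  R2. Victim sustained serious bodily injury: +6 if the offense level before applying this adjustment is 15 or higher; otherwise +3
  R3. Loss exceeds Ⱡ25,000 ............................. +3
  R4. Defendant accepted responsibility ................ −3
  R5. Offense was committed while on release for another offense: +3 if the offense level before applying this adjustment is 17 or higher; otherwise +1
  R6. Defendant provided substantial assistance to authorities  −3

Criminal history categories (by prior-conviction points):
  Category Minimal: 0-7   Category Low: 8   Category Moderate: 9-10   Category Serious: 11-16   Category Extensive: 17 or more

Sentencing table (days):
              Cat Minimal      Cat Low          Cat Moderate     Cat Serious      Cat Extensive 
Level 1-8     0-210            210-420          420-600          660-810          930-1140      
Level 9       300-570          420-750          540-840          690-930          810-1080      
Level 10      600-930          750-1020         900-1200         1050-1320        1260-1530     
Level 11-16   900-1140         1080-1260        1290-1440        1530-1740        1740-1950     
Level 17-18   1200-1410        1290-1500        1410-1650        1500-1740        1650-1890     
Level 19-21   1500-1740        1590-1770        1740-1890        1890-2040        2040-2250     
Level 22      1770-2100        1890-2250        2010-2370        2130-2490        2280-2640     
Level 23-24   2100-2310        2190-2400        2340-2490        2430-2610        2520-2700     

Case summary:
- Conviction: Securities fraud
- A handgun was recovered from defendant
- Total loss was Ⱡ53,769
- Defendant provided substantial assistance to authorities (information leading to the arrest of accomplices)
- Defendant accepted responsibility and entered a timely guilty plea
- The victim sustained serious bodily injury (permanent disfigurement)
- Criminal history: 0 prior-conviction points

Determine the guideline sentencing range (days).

2100-2310 days

Base offense level for securities fraud: 19.
R1 applies: 19 + 3 = 22.
R2 applies (level before this adjustment is 22 ≥ 15, so +6): 22 + 6 = 28.
R3 applies: 28 + 3 = 31.
R4 applies: 31 − 3 = 28.
R6 applies: 28 − 3 = 25.
Level 25 exceeds the maximum of 24; capped at 24.
Final offense level: 24.
Criminal history: 0 prior points → Category Minimal (0-7).
Level 24 falls in the 23-24 band.
Grid: Level 23-24 × Category Minimal = 2100-2310 days.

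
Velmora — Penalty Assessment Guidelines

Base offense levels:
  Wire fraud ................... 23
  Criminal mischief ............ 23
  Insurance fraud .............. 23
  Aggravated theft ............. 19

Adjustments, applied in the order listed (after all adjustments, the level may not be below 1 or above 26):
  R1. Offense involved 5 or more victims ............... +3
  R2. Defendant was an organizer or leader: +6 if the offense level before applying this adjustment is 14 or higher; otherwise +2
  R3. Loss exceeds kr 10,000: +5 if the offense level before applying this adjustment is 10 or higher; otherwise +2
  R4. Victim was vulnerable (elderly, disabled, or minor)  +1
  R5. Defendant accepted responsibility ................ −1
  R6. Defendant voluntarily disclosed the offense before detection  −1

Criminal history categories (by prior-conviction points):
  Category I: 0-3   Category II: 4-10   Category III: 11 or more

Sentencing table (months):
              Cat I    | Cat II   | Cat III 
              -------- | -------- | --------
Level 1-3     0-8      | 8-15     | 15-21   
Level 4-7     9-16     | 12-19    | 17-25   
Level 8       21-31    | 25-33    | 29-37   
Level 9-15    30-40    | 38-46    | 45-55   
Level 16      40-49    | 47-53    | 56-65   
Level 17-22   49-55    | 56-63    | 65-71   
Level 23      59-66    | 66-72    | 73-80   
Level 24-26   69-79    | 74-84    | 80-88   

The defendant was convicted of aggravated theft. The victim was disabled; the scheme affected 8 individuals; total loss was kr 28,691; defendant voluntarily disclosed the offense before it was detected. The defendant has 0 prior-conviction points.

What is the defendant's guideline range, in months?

69-79 months

Base offense level for aggravated theft: 19.
R1 applies: 19 + 3 = 22.
R3 applies (level before this adjustment is 22 ≥ 10, so +5): 22 + 5 = 27.
R4 applies: 27 + 1 = 28.
R5 does not apply.
R6 applies: 28 − 1 = 27.
Level 27 exceeds the maximum of 26; capped at 26.
Final offense level: 26.
Criminal history: 0 prior points → Category I (0-3).
Level 26 falls in the 24-26 band.
Grid: Level 24-26 × Category I = 69-79 months.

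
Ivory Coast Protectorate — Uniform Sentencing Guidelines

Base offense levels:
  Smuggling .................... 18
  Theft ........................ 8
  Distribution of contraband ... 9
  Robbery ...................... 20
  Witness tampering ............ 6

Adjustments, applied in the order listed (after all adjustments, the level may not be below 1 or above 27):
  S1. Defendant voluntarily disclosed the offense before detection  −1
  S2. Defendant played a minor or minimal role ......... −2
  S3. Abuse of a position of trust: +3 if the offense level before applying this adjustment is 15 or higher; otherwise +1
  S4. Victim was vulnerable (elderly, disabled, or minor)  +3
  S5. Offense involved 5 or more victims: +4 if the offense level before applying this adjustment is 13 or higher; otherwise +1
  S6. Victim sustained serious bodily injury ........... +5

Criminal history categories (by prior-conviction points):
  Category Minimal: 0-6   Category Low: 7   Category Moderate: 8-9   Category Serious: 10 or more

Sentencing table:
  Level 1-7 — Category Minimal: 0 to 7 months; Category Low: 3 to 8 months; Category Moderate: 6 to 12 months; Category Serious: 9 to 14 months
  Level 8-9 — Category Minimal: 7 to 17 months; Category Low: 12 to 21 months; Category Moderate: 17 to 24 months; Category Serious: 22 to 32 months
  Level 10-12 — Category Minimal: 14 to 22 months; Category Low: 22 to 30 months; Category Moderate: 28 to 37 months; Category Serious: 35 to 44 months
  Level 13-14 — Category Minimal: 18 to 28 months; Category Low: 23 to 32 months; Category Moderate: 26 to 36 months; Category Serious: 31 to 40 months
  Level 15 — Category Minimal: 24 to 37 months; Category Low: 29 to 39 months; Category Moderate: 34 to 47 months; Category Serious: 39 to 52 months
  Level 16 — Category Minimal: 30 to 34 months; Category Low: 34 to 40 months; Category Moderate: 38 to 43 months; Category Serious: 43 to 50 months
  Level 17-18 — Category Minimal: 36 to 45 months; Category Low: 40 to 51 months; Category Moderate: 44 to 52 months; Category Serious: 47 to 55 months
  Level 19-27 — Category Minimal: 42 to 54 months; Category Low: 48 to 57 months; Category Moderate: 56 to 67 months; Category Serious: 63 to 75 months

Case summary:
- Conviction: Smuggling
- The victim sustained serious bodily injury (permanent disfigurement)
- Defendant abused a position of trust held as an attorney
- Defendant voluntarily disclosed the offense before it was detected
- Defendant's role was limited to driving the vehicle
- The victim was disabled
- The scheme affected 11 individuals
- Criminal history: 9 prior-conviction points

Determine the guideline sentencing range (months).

56-67 months

Base offense level for smuggling: 18.
S1 applies: 18 − 1 = 17.
S2 applies: 17 − 2 = 15.
S3 applies (level before this adjustment is 15 ≥ 15, so +3): 15 + 3 = 18.
S4 applies: 18 + 3 = 21.
S5 applies (level before this adjustment is 21 ≥ 13, so +4): 21 + 4 = 25.
S6 applies: 25 + 5 = 30.
Level 30 exceeds the maximum of 27; capped at 27.
Final offense level: 27.
Criminal history: 9 prior points → Category Moderate (8-9).
Level 27 falls in the 19-27 band.
Grid: Level 19-27 × Category Moderate = 56-67 months.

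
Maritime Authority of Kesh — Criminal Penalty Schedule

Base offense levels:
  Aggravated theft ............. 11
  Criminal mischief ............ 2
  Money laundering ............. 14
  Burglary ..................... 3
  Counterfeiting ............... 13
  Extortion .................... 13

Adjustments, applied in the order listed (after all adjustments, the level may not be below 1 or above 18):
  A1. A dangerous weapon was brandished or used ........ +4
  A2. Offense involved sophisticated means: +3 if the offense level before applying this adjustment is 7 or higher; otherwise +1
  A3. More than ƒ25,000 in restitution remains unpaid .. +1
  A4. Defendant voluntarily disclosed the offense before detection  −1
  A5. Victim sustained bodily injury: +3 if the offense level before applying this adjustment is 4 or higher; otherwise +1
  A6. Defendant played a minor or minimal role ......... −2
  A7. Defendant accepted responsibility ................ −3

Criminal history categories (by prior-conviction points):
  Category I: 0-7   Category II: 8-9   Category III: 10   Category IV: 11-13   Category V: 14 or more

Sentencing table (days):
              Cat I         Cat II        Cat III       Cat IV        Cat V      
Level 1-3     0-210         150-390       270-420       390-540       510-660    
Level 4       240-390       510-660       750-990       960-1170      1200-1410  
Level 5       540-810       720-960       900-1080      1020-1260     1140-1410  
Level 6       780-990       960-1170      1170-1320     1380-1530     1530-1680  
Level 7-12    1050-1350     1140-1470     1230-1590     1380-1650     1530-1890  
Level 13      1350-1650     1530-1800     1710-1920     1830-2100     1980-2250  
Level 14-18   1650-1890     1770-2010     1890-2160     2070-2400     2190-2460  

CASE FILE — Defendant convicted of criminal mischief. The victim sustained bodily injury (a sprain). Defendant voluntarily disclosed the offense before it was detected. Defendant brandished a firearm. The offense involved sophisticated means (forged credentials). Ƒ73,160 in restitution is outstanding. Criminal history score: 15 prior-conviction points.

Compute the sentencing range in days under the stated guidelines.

1530-1890 days

Base offense level for criminal mischief: 2.
A1 applies: 2 + 4 = 6.
A2 applies (level before this adjustment is 6 < 7, so +1): 6 + 1 = 7.
A3 applies: 7 + 1 = 8.
A4 applies: 8 − 1 = 7.
A5 applies (level before this adjustment is 7 ≥ 4, so +3): 7 + 3 = 10.
Final offense level: 10.
Criminal history: 15 prior points → Category V (14+).
Level 10 falls in the 7-12 band.
Grid: Level 7-12 × Category V = 1530-1890 days.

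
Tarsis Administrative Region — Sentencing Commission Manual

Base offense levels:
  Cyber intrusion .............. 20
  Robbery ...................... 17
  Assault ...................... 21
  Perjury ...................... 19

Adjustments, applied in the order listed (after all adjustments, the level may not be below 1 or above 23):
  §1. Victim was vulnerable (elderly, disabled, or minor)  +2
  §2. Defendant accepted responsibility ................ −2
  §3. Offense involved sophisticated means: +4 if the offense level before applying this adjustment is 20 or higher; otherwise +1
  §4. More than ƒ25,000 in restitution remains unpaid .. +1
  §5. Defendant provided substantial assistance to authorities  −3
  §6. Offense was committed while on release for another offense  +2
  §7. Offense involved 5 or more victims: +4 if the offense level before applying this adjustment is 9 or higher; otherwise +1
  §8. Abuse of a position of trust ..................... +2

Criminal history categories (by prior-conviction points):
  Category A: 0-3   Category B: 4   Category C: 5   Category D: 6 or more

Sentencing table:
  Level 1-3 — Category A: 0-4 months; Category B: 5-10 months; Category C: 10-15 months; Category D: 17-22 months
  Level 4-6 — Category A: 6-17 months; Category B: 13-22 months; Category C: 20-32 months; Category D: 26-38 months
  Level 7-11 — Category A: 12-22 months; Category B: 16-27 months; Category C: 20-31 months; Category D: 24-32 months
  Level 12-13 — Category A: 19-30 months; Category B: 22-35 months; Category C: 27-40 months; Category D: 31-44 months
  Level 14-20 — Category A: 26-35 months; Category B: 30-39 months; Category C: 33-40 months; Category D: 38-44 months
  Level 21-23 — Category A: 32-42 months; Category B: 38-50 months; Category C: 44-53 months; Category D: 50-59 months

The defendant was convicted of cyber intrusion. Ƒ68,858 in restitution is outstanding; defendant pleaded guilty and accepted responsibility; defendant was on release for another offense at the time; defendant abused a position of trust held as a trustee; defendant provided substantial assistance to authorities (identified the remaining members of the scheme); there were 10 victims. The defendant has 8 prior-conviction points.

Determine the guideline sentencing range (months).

50-59 months

Base offense level for cyber intrusion: 20.
§1 does not apply.
§2 applies: 20 − 2 = 18.
§4 applies: 18 + 1 = 19.
§5 applies: 19 − 3 = 16.
§6 applies: 16 + 2 = 18.
§7 applies (level before this adjustment is 18 ≥ 9, so +4): 18 + 4 = 22.
§8 applies: 22 + 2 = 24.
Level 24 exceeds the maximum of 23; capped at 23.
Final offense level: 23.
Criminal history: 8 prior points → Category D (6+).
Level 23 falls in the 21-23 band.
Grid: Level 21-23 × Category D = 50-59 months.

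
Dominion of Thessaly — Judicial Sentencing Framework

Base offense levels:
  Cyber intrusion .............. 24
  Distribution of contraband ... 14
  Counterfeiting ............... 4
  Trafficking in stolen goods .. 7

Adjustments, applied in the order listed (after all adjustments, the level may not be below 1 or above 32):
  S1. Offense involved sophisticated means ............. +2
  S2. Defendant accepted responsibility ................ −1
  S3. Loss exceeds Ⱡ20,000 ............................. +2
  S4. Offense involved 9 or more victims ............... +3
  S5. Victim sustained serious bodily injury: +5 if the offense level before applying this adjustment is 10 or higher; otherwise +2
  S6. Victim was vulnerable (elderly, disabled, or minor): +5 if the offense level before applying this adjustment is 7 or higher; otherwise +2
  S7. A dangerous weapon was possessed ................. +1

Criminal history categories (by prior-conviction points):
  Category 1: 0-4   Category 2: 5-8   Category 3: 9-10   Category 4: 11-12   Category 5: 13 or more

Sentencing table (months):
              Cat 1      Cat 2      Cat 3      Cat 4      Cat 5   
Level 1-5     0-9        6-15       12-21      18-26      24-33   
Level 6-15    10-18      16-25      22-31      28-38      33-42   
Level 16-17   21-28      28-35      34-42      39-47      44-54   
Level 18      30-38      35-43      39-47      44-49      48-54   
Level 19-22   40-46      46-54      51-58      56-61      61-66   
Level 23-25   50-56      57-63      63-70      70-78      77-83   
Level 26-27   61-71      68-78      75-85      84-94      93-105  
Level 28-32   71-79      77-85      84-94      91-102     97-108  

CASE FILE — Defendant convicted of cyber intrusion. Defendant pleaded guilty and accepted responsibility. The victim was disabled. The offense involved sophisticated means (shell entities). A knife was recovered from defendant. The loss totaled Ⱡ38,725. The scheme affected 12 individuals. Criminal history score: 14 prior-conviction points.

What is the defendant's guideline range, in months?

Base offense level for cyber intrusion: 24.
S1 applies: 24 + 2 = 26.
S2 applies: 26 − 1 = 25.
S3 applies: 25 + 2 = 27.
S4 applies: 27 + 3 = 30.
S6 applies (level before this adjustment is 30 ≥ 7, so +5): 30 + 5 = 35.
S7 applies: 35 + 1 = 36.
Level 36 exceeds the maximum of 32; capped at 32.
Final offense level: 32.
Criminal history: 14 prior points → Category 5 (13+).
Level 32 falls in the 28-32 band.
Grid: Level 28-32 × Category 5 = 97-108 months.

97-108 months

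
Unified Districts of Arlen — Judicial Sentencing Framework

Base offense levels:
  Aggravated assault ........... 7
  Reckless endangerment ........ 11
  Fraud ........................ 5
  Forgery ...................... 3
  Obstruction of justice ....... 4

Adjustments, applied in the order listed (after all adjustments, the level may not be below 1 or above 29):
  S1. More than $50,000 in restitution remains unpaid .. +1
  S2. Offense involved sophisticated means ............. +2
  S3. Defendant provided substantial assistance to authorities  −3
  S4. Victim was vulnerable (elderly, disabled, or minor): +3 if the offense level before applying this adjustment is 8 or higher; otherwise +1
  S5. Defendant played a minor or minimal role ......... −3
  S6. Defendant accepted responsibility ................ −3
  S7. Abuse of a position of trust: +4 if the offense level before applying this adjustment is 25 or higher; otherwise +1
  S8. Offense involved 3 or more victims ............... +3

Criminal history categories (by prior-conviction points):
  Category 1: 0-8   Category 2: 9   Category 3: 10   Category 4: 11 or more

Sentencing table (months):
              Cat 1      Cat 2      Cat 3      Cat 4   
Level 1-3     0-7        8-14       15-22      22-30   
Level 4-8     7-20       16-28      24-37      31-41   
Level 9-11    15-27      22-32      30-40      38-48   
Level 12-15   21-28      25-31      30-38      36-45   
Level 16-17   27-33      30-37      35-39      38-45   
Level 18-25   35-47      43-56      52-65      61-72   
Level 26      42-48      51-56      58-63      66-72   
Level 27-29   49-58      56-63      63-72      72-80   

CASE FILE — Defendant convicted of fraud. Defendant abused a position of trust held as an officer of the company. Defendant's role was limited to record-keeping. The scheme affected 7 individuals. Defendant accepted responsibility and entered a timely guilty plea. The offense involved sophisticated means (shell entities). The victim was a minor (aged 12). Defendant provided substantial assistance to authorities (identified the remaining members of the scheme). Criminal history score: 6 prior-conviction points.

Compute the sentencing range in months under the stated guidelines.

Base offense level for fraud: 5.
S1 does not apply.
S2 applies: 5 + 2 = 7.
S3 applies: 7 − 3 = 4.
S4 applies (level before this adjustment is 4 < 8, so +1): 4 + 1 = 5.
S5 applies: 5 − 3 = 2.
S6 applies: 2 − 3 = -1.
S7 applies (level before this adjustment is -1 < 25, so +1): -1 + 1 = 0.
S8 applies: 0 + 3 = 3.
Final offense level: 3.
Criminal history: 6 prior points → Category 1 (0-8).
Level 3 falls in the 1-3 band.
Grid: Level 1-3 × Category 1 = 0-7 months.

0-7 months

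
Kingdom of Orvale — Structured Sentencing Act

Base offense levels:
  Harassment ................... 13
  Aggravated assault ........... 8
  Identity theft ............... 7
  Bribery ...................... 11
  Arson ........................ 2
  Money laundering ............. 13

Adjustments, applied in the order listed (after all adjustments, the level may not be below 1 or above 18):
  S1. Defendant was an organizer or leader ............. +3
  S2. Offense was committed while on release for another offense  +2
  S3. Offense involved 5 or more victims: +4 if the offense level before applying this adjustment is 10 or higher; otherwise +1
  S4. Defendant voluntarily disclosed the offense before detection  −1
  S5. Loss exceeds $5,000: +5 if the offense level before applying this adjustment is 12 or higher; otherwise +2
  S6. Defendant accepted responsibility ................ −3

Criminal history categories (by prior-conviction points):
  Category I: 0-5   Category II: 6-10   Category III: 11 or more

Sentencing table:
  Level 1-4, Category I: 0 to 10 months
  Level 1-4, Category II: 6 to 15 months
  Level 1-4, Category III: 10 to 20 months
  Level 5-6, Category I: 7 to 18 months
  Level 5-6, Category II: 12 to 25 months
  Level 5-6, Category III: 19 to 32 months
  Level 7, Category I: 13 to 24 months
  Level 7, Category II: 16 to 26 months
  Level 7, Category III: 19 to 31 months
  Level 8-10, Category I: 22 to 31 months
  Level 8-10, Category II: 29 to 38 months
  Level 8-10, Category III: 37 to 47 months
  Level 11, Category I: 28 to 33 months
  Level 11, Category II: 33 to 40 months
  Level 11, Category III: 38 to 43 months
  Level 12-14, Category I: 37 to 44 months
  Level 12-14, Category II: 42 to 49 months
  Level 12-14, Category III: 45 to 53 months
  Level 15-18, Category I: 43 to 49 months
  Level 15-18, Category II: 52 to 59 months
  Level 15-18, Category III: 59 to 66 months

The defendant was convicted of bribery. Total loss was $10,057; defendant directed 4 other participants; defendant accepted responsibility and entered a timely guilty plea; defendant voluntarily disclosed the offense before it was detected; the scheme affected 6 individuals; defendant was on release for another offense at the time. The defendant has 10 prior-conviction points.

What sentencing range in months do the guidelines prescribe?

Base offense level for bribery: 11.
S1 applies: 11 + 3 = 14.
S2 applies: 14 + 2 = 16.
S3 applies (level before this adjustment is 16 ≥ 10, so +4): 16 + 4 = 20.
S4 applies: 20 − 1 = 19.
S5 applies (level before this adjustment is 19 ≥ 12, so +5): 19 + 5 = 24.
S6 applies: 24 − 3 = 21.
Level 21 exceeds the maximum of 18; capped at 18.
Final offense level: 18.
Criminal history: 10 prior points → Category II (6-10).
Level 18 falls in the 15-18 band.
Grid: Level 15-18 × Category II = 52-59 months.

52-59 months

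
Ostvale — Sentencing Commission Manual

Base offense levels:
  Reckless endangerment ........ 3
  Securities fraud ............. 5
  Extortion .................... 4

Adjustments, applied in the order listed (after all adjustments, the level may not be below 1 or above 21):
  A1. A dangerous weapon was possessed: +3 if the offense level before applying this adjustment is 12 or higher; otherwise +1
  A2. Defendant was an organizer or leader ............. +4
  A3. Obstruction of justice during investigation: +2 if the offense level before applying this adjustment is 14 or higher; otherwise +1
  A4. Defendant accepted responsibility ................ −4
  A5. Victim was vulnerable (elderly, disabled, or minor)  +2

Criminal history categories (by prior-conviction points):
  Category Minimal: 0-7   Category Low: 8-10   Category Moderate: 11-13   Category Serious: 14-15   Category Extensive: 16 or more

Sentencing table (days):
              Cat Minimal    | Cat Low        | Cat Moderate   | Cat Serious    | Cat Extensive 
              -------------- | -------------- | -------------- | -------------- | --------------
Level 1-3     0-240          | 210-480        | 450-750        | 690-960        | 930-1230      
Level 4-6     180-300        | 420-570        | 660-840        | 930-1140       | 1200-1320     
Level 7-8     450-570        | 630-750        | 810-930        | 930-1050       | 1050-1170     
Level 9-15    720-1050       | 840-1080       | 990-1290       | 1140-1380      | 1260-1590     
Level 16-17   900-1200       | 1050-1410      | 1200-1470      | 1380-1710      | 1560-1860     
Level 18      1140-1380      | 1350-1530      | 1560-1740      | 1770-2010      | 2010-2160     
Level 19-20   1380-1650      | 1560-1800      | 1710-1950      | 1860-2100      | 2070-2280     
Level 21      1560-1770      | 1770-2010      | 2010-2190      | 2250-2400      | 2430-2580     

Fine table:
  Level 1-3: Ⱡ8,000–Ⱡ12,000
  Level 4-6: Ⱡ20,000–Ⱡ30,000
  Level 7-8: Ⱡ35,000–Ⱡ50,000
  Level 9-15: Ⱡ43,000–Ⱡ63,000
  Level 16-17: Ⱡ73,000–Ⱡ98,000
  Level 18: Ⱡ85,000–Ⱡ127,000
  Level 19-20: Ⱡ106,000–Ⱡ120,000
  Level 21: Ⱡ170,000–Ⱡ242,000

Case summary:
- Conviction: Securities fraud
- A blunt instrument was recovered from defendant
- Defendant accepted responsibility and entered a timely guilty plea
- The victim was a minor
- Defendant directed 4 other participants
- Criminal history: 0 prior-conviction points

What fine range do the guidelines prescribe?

Ⱡ35,000–Ⱡ50,000

Base offense level for securities fraud: 5.
A1 applies (level before this adjustment is 5 < 12, so +1): 5 + 1 = 6.
A2 applies: 6 + 4 = 10.
A4 applies: 10 − 4 = 6.
A5 applies: 6 + 2 = 8.
Final offense level: 8.
Level 8 falls in the 7-8 band.
Fine table: Level 7-8 → Ⱡ35,000–Ⱡ50,000.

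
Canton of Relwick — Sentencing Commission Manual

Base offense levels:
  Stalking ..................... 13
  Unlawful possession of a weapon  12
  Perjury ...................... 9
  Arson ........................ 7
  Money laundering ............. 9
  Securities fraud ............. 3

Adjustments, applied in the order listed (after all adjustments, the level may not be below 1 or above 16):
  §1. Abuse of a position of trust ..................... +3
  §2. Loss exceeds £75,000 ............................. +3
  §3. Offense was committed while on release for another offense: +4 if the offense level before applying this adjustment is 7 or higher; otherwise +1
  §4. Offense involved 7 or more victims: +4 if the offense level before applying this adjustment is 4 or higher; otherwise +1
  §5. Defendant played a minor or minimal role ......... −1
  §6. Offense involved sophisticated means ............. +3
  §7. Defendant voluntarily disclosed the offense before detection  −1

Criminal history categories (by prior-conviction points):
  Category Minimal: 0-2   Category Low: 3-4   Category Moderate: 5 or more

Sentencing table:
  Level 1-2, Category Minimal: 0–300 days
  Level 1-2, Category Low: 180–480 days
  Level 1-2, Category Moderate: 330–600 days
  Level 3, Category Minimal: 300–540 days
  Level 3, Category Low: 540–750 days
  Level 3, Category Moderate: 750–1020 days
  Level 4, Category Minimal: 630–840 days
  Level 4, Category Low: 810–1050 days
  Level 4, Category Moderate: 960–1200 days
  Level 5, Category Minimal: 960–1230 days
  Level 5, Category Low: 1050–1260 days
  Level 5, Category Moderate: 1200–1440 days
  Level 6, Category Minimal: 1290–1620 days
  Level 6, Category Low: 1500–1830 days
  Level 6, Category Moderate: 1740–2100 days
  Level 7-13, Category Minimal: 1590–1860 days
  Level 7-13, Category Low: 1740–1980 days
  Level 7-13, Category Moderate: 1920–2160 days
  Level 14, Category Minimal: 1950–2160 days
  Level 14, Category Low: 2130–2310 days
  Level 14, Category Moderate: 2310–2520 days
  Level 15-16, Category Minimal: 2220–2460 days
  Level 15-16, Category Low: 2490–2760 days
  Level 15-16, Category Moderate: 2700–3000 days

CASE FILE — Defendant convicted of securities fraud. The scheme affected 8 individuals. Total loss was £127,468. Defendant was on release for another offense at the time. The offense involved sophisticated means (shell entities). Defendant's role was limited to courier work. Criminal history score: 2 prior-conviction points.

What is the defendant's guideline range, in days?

1590-1860 days

Base offense level for securities fraud: 3.
§1 does not apply.
§2 applies: 3 + 3 = 6.
§3 applies (level before this adjustment is 6 < 7, so +1): 6 + 1 = 7.
§4 applies (level before this adjustment is 7 ≥ 4, so +4): 7 + 4 = 11.
§5 applies: 11 − 1 = 10.
§6 applies: 10 + 3 = 13.
§7 does not apply.
Final offense level: 13.
Criminal history: 2 prior points → Category Minimal (0-2).
Level 13 falls in the 7-13 band.
Grid: Level 7-13 × Category Minimal = 1590-1860 days.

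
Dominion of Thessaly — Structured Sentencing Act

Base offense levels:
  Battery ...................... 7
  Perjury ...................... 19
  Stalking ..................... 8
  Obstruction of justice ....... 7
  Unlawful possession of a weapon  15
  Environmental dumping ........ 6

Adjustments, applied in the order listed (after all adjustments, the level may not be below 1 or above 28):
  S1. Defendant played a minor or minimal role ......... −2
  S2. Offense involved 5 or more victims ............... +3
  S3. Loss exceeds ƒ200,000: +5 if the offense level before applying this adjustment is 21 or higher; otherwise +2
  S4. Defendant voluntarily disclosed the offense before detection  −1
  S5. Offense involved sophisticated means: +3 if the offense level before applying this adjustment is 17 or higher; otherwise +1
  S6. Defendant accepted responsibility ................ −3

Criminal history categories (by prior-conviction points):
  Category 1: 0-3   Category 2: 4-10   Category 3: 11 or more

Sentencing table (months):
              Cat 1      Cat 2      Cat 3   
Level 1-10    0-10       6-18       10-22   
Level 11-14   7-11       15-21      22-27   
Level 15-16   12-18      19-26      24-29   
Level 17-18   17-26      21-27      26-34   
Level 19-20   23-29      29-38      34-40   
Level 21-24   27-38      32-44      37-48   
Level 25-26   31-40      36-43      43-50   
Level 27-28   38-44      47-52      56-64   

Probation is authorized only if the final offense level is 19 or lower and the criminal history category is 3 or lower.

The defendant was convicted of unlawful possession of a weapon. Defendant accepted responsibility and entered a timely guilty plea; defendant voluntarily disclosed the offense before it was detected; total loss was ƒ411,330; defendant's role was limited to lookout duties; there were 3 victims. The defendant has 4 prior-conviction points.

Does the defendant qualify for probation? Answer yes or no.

Base offense level for unlawful possession of a weapon: 15.
S1 applies: 15 − 2 = 13.
S2 does not apply.
S3 applies (level before this adjustment is 13 < 21, so +2): 13 + 2 = 15.
S4 applies: 15 − 1 = 14.
S5 does not apply.
S6 applies: 14 − 3 = 11.
Final offense level: 11.
Criminal history: 4 prior points → Category 2 (4-10).
Level 11 falls in the 11-14 band.
Grid: Level 11-14 × Category 2 = 15-21 months.
Probation check: level 11 ≤ 19 and category 2 ≤ 3 → eligible.

Yes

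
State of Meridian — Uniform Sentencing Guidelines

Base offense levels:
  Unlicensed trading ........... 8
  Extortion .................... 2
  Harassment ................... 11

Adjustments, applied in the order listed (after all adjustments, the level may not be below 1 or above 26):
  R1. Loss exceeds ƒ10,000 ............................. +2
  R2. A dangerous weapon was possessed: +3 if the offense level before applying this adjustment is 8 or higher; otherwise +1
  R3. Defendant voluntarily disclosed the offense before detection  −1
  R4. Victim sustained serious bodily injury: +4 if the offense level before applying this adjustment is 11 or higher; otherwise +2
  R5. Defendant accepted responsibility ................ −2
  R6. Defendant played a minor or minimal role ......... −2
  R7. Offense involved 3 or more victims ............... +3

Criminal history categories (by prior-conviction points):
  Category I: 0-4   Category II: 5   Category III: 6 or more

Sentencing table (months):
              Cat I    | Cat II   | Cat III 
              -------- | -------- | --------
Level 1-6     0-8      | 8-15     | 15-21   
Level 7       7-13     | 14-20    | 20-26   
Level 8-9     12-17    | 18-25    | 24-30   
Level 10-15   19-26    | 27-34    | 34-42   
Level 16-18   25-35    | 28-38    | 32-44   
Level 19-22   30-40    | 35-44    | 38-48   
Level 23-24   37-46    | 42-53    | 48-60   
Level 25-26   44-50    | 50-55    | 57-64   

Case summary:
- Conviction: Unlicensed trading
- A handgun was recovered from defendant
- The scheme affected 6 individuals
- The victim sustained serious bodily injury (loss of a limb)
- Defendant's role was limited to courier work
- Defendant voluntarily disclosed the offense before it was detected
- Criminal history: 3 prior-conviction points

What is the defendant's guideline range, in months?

19-26 months

Base offense level for unlicensed trading: 8.
R2 applies (level before this adjustment is 8 ≥ 8, so +3): 8 + 3 = 11.
R3 applies: 11 − 1 = 10.
R4 applies (level before this adjustment is 10 < 11, so +2): 10 + 2 = 12.
R5 does not apply.
R6 applies: 12 − 2 = 10.
R7 applies: 10 + 3 = 13.
Final offense level: 13.
Criminal history: 3 prior points → Category I (0-4).
Level 13 falls in the 10-15 band.
Grid: Level 10-15 × Category I = 19-26 months.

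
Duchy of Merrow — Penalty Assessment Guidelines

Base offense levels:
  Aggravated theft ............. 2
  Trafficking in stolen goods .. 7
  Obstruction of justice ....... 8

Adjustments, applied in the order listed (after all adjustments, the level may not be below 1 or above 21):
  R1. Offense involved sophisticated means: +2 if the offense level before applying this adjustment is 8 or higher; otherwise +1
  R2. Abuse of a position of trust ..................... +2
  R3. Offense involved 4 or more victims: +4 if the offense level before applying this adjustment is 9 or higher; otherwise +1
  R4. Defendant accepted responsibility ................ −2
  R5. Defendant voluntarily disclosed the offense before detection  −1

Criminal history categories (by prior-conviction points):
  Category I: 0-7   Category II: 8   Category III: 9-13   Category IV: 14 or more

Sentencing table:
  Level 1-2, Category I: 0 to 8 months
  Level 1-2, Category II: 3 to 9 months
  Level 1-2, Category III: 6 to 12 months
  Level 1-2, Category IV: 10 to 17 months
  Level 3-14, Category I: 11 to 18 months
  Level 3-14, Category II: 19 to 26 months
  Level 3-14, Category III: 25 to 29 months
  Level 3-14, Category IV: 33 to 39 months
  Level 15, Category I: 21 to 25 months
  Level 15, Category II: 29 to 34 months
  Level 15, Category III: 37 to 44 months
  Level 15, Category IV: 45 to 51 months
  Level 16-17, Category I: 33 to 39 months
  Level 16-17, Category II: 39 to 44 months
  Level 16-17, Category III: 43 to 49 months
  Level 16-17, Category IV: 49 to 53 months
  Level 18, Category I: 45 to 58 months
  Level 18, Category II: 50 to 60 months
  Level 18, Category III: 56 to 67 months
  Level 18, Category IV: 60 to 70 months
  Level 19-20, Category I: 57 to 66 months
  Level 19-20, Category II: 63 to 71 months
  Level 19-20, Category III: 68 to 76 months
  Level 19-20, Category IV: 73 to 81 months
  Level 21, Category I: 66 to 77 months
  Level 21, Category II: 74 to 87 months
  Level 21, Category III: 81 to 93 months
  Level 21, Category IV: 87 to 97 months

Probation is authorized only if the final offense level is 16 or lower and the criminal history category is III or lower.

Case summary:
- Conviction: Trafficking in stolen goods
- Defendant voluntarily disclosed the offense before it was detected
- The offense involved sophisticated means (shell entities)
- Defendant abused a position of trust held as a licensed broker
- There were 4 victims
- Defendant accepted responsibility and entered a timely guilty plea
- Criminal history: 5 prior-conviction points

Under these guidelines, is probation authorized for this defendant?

Base offense level for trafficking in stolen goods: 7.
R1 applies (level before this adjustment is 7 < 8, so +1): 7 + 1 = 8.
R2 applies: 8 + 2 = 10.
R3 applies (level before this adjustment is 10 ≥ 9, so +4): 10 + 4 = 14.
R4 applies: 14 − 2 = 12.
R5 applies: 12 − 1 = 11.
Final offense level: 11.
Criminal history: 5 prior points → Category I (0-7).
Level 11 falls in the 3-14 band.
Grid: Level 3-14 × Category I = 11-18 months.
Probation check: level 11 ≤ 16 and category I ≤ III → eligible.

Yes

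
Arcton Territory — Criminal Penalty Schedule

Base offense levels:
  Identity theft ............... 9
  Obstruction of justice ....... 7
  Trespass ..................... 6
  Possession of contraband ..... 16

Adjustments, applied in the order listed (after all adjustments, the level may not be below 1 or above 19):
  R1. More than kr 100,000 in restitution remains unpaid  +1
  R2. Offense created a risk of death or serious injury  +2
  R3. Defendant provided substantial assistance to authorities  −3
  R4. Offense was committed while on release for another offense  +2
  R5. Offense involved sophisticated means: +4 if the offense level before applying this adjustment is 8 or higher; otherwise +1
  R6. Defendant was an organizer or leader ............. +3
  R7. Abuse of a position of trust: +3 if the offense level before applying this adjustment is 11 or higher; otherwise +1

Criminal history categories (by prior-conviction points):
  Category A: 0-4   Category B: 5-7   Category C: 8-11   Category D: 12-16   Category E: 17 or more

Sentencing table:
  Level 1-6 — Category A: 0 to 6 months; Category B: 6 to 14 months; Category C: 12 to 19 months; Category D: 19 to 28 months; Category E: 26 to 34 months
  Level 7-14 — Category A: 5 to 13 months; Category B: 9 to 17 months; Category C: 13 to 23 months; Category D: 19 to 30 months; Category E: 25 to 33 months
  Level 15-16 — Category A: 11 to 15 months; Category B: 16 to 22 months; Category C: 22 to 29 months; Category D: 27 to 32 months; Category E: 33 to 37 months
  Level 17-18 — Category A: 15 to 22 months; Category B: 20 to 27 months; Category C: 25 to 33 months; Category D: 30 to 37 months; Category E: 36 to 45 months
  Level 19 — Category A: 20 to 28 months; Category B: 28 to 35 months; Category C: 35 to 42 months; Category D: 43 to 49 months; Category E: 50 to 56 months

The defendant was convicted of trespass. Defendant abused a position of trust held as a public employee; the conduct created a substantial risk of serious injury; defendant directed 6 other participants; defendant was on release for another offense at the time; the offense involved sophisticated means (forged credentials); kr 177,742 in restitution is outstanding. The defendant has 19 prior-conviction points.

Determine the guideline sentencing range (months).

Base offense level for trespass: 6.
R1 applies: 6 + 1 = 7.
R2 applies: 7 + 2 = 9.
R3 does not apply.
R4 applies: 9 + 2 = 11.
R5 applies (level before this adjustment is 11 ≥ 8, so +4): 11 + 4 = 15.
R6 applies: 15 + 3 = 18.
R7 applies (level before this adjustment is 18 ≥ 11, so +3): 18 + 3 = 21.
Level 21 exceeds the maximum of 19; capped at 19.
Final offense level: 19.
Criminal history: 19 prior points → Category E (17+).
Level 19 falls in the 19 band.
Grid: Level 19 × Category E = 50-56 months.

50-56 months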